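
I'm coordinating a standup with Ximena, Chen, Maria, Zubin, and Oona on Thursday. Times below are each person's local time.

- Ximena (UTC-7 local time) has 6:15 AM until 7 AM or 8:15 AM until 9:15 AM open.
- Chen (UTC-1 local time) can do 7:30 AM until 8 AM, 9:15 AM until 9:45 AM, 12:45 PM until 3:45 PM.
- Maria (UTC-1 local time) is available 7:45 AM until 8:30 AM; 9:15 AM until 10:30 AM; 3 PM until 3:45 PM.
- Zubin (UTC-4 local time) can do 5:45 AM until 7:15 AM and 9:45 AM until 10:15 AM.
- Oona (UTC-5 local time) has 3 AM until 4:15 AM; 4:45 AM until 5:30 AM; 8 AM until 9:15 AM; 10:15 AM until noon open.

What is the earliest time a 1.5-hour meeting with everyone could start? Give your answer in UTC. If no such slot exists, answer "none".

none

Ximena in UTC: 13:15-14:00, 15:15-16:15 (add 7h to convert from UTC-7).
Chen in UTC: 08:30-09:00, 10:15-10:45, 13:45-16:45 (add 1h to convert from UTC-1).
Maria in UTC: 08:45-09:30, 10:15-11:30, 16:00-16:45 (add 1h to convert from UTC-1).
Zubin in UTC: 09:45-11:15, 13:45-14:15 (add 4h to convert from UTC-4).
Oona in UTC: 08:00-09:15, 09:45-10:30, 13:00-14:15, 15:15-17:00 (add 5h to convert from UTC-5).
Ximena ∩ Chen: 13:45-14:00, 15:15-16:15.
Ximena ∩ Chen ∩ Maria: 16:00-16:15.
Ximena ∩ Chen ∩ Maria ∩ Zubin: ∅.
Ximena ∩ Chen ∩ Maria ∩ Zubin ∩ Oona: ∅.
There is no time when everyone is free.
No common window is at least 90 minutes long.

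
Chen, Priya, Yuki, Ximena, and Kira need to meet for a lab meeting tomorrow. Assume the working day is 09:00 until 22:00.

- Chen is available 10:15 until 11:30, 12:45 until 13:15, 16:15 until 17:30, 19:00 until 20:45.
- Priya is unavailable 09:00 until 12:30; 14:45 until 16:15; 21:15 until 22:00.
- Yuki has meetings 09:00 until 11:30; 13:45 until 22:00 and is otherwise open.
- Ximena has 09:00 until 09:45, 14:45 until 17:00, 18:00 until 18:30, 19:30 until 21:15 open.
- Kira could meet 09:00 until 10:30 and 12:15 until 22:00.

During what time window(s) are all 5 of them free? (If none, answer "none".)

none

Chen free: 10:15-11:30, 12:45-13:15, 16:15-17:30, 19:00-20:45.
Priya free: 12:30-14:45, 16:15-21:15 (invert busy blocks within the working day).
Yuki free: 11:30-13:45 (invert busy blocks within the working day).
Ximena free: 09:00-09:45, 14:45-17:00, 18:00-18:30, 19:30-21:15.
Kira free: 09:00-10:30, 12:15-22:00.
Chen ∩ Priya: 12:45-13:15, 16:15-17:30, 19:00-20:45.
Chen ∩ Priya ∩ Yuki: 12:45-13:15.
Chen ∩ Priya ∩ Yuki ∩ Ximena: ∅.
Chen ∩ Priya ∩ Yuki ∩ Ximena ∩ Kira: ∅.
There is no time when everyone is free.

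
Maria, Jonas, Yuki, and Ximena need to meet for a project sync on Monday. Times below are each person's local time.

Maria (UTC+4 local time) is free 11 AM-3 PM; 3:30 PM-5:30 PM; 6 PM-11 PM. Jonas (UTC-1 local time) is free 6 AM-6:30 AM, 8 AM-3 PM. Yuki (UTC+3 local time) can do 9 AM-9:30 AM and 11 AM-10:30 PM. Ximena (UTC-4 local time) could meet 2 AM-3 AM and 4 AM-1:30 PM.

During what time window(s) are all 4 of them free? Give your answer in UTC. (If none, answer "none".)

09:00-11:00, 11:30-13:30, 14:00-16:00

Maria in UTC: 07:00-11:00, 11:30-13:30, 14:00-19:00 (subtract 4h to convert from UTC+4).
Jonas in UTC: 07:00-07:30, 09:00-16:00 (add 1h to convert from UTC-1).
Yuki in UTC: 06:00-06:30, 08:00-19:30 (subtract 3h to convert from UTC+3).
Ximena in UTC: 06:00-07:00, 08:00-17:30 (add 4h to convert from UTC-4).
Maria ∩ Jonas: 07:00-07:30, 09:00-11:00, 11:30-13:30, 14:00-16:00.
Maria ∩ Jonas ∩ Yuki: 09:00-11:00, 11:30-13:30, 14:00-16:00.
Maria ∩ Jonas ∩ Yuki ∩ Ximena: 09:00-11:00, 11:30-13:30, 14:00-16:00.
So the common availability across everyone is 09:00-11:00, 11:30-13:30, 14:00-16:00.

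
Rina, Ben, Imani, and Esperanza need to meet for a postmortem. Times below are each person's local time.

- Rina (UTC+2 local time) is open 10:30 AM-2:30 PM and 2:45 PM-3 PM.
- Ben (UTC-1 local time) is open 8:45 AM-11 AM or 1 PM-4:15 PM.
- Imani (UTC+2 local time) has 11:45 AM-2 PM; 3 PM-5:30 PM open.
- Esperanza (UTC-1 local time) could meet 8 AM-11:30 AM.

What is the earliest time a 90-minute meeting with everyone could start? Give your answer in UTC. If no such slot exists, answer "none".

09:45

Rina in UTC: 08:30-12:30, 12:45-13:00 (subtract 2h to convert from UTC+2).
Ben in UTC: 09:45-12:00, 14:00-17:15 (add 1h to convert from UTC-1).
Imani in UTC: 09:45-12:00, 13:00-15:30 (subtract 2h to convert from UTC+2).
Esperanza in UTC: 09:00-12:30 (add 1h to convert from UTC-1).
Rina ∩ Ben: 09:45-12:00.
Rina ∩ Ben ∩ Imani: 09:45-12:00.
Rina ∩ Ben ∩ Imani ∩ Esperanza: 09:45-12:00.
The first common window of at least 90 minutes is 09:45-12:00, so the earliest start is 09:45.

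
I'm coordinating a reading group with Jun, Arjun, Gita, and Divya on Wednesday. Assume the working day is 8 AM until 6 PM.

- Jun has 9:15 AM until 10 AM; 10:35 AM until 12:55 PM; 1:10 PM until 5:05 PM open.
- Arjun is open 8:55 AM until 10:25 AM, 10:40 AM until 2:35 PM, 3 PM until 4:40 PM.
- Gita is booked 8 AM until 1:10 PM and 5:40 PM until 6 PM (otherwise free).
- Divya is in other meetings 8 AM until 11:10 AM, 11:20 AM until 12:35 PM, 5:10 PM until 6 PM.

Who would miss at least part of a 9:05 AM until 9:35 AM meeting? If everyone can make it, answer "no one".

Divya, Gita, Jun

Jun free: 09:15-10:00, 10:35-12:55, 13:10-17:05.
Arjun free: 08:55-10:25, 10:40-14:35, 15:00-16:40.
Gita free: 13:10-17:40 (invert busy blocks within the working day).
Divya free: 11:10-11:20, 12:35-17:10 (invert busy blocks within the working day).
Jun: not fully free for 09:05-09:35. Arjun: free for 09:05-09:35. Gita: not fully free for 09:05-09:35. Divya: not fully free for 09:05-09:35.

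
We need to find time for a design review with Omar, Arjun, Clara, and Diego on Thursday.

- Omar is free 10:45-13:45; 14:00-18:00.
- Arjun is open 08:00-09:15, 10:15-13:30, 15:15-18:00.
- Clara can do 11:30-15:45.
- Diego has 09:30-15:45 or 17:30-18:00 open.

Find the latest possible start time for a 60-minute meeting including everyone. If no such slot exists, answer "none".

12:30

Omar ∩ Arjun: 10:45-13:30, 15:15-18:00.
Omar ∩ Arjun ∩ Clara: 11:30-13:30, 15:15-15:45.
Omar ∩ Arjun ∩ Clara ∩ Diego: 11:30-13:30, 15:15-15:45.
The last common window of at least 60 minutes is 11:30-13:30; a 60-minute meeting can start as late as 12:30 and still end by 13:30.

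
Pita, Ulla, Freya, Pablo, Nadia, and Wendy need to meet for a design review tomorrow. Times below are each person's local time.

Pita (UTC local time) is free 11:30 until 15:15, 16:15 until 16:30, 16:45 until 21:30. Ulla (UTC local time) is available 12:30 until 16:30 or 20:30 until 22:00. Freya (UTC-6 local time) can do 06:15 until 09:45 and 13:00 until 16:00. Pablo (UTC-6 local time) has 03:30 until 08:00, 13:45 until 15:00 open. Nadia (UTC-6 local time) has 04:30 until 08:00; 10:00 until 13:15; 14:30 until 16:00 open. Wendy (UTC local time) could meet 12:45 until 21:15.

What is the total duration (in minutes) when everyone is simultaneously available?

105

Pita in UTC: 11:30-15:15, 16:15-16:30, 16:45-21:30.
Ulla in UTC: 12:30-16:30, 20:30-22:00.
Freya in UTC: 12:15-15:45, 19:00-22:00 (add 6h to convert from UTC-6).
Pablo in UTC: 09:30-14:00, 19:45-21:00 (add 6h to convert from UTC-6).
Nadia in UTC: 10:30-14:00, 16:00-19:15, 20:30-22:00 (add 6h to convert from UTC-6).
Wendy in UTC: 12:45-21:15.
Pita ∩ Ulla: 12:30-15:15, 16:15-16:30, 20:30-21:30.
Pita ∩ Ulla ∩ Freya: 12:30-15:15, 20:30-21:30.
Pita ∩ Ulla ∩ Freya ∩ Pablo: 12:30-14:00, 20:30-21:00.
Pita ∩ Ulla ∩ Freya ∩ Pablo ∩ Nadia: 12:30-14:00, 20:30-21:00.
Pita ∩ Ulla ∩ Freya ∩ Pablo ∩ Nadia ∩ Wendy: 12:45-14:00, 20:30-21:00.
Summing the common windows: 75 + 30 = 105 minutes.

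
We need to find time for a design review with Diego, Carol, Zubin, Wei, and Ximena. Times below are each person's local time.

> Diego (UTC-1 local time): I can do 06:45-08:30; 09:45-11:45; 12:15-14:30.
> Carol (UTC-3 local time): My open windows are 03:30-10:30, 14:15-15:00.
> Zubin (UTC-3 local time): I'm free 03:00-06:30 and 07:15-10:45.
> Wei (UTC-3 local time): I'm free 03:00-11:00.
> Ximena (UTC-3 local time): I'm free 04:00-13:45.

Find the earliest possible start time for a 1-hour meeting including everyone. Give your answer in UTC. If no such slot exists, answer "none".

07:45

Diego in UTC: 07:45-09:30, 10:45-12:45, 13:15-15:30 (add 1h to convert from UTC-1).
Carol in UTC: 06:30-13:30, 17:15-18:00 (add 3h to convert from UTC-3).
Zubin in UTC: 06:00-09:30, 10:15-13:45 (add 3h to convert from UTC-3).
Wei in UTC: 06:00-14:00 (add 3h to convert from UTC-3).
Ximena in UTC: 07:00-16:45 (add 3h to convert from UTC-3).
Diego ∩ Carol: 07:45-09:30, 10:45-12:45, 13:15-13:30.
Diego ∩ Carol ∩ Zubin: 07:45-09:30, 10:45-12:45, 13:15-13:30.
Diego ∩ Carol ∩ Zubin ∩ Wei: 07:45-09:30, 10:45-12:45, 13:15-13:30.
Diego ∩ Carol ∩ Zubin ∩ Wei ∩ Ximena: 07:45-09:30, 10:45-12:45, 13:15-13:30.
The first common window of at least 60 minutes is 07:45-09:30, so the earliest start is 07:45.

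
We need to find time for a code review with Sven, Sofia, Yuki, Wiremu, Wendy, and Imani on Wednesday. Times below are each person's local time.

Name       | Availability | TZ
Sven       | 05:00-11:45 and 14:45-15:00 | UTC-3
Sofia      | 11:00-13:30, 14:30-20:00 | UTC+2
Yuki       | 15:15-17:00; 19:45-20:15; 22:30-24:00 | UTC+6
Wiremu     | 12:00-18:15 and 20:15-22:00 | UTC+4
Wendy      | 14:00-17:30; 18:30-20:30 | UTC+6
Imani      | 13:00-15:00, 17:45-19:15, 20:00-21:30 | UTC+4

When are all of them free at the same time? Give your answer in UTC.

Sven in UTC: 08:00-14:45, 17:45-18:00 (add 3h to convert from UTC-3).
Sofia in UTC: 09:00-11:30, 12:30-18:00 (subtract 2h to convert from UTC+2).
Yuki in UTC: 09:15-11:00, 13:45-14:15, 16:30-18:00 (subtract 6h to convert from UTC+6).
Wiremu in UTC: 08:00-14:15, 16:15-18:00 (subtract 4h to convert from UTC+4).
Wendy in UTC: 08:00-11:30, 12:30-14:30 (subtract 6h to convert from UTC+6).
Imani in UTC: 09:00-11:00, 13:45-15:15, 16:00-17:30 (subtract 4h to convert from UTC+4).
Sven ∩ Sofia: 09:00-11:30, 12:30-14:45, 17:45-18:00.
Sven ∩ Sofia ∩ Yuki: 09:15-11:00, 13:45-14:15, 17:45-18:00.
Sven ∩ Sofia ∩ Yuki ∩ Wiremu: 09:15-11:00, 13:45-14:15, 17:45-18:00.
Sven ∩ Sofia ∩ Yuki ∩ Wiremu ∩ Wendy: 09:15-11:00, 13:45-14:15.
Sven ∩ Sofia ∩ Yuki ∩ Wiremu ∩ Wendy ∩ Imani: 09:15-11:00, 13:45-14:15.

09:15-11:00, 13:45-14:15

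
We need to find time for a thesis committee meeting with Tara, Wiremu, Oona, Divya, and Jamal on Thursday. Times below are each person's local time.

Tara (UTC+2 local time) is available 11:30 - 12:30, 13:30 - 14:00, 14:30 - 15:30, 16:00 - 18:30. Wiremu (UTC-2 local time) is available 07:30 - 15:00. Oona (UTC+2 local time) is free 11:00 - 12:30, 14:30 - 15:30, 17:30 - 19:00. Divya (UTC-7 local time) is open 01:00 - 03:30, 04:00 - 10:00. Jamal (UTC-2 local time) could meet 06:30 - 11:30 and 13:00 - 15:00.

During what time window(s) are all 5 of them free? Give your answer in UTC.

Tara in UTC: 09:30-10:30, 11:30-12:00, 12:30-13:30, 14:00-16:30 (subtract 2h to convert from UTC+2).
Wiremu in UTC: 09:30-17:00 (add 2h to convert from UTC-2).
Oona in UTC: 09:00-10:30, 12:30-13:30, 15:30-17:00 (subtract 2h to convert from UTC+2).
Divya in UTC: 08:00-10:30, 11:00-17:00 (add 7h to convert from UTC-7).
Jamal in UTC: 08:30-13:30, 15:00-17:00 (add 2h to convert from UTC-2).
Tara ∩ Wiremu: 09:30-10:30, 11:30-12:00, 12:30-13:30, 14:00-16:30.
Tara ∩ Wiremu ∩ Oona: 09:30-10:30, 12:30-13:30, 15:30-16:30.
Tara ∩ Wiremu ∩ Oona ∩ Divya: 09:30-10:30, 12:30-13:30, 15:30-16:30.
Tara ∩ Wiremu ∩ Oona ∩ Divya ∩ Jamal: 09:30-10:30, 12:30-13:30, 15:30-16:30.

09:30-10:30, 12:30-13:30, 15:30-16:30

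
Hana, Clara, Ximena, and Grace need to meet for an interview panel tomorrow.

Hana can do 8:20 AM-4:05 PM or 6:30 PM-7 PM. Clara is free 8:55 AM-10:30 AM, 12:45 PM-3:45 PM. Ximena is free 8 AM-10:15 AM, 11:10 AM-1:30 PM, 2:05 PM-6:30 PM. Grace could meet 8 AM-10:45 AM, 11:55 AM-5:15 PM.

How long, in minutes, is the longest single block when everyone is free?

100

Hana ∩ Clara: 08:55-10:30, 12:45-15:45.
Hana ∩ Clara ∩ Ximena: 08:55-10:15, 12:45-13:30, 14:05-15:45.
Hana ∩ Clara ∩ Ximena ∩ Grace: 08:55-10:15, 12:45-13:30, 14:05-15:45.
The longest is 14:05-15:45 at 100 minutes.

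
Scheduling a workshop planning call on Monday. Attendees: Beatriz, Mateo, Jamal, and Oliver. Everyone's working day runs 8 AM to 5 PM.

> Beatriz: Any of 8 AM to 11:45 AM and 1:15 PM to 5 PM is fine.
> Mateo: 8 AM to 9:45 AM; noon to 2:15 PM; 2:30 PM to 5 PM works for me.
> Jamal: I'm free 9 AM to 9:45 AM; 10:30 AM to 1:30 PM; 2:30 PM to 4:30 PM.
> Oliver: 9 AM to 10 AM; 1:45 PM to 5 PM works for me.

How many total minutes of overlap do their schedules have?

165

Beatriz ∩ Mateo: 08:00-09:45, 13:15-14:15, 14:30-17:00.
Beatriz ∩ Mateo ∩ Jamal: 09:00-09:45, 13:15-13:30, 14:30-16:30.
Beatriz ∩ Mateo ∩ Jamal ∩ Oliver: 09:00-09:45, 14:30-16:30.
Summing the common windows: 45 + 120 = 165 minutes.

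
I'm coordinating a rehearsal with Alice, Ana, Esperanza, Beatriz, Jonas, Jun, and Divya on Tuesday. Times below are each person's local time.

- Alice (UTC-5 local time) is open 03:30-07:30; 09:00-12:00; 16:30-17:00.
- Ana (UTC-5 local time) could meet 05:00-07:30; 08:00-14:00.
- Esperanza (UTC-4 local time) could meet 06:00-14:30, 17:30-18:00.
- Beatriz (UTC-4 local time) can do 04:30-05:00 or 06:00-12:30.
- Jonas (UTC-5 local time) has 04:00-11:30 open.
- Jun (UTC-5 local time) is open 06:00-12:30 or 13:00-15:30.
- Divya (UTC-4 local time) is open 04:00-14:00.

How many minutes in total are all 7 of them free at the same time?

Alice in UTC: 08:30-12:30, 14:00-17:00, 21:30-22:00 (add 5h to convert from UTC-5).
Ana in UTC: 10:00-12:30, 13:00-19:00 (add 5h to convert from UTC-5).
Esperanza in UTC: 10:00-18:30, 21:30-22:00 (add 4h to convert from UTC-4).
Beatriz in UTC: 08:30-09:00, 10:00-16:30 (add 4h to convert from UTC-4).
Jonas in UTC: 09:00-16:30 (add 5h to convert from UTC-5).
Jun in UTC: 11:00-17:30, 18:00-20:30 (add 5h to convert from UTC-5).
Divya in UTC: 08:00-18:00 (add 4h to convert from UTC-4).
Alice ∩ Ana: 10:00-12:30, 14:00-17:00.
Alice ∩ Ana ∩ Esperanza: 10:00-12:30, 14:00-17:00.
Alice ∩ Ana ∩ Esperanza ∩ Beatriz: 10:00-12:30, 14:00-16:30.
Alice ∩ Ana ∩ Esperanza ∩ Beatriz ∩ Jonas: 10:00-12:30, 14:00-16:30.
Alice ∩ Ana ∩ Esperanza ∩ Beatriz ∩ Jonas ∩ Jun: 11:00-12:30, 14:00-16:30.
Alice ∩ Ana ∩ Esperanza ∩ Beatriz ∩ Jonas ∩ Jun ∩ Divya: 11:00-12:30, 14:00-16:30.
Summing the common windows: 90 + 150 = 240 minutes.

240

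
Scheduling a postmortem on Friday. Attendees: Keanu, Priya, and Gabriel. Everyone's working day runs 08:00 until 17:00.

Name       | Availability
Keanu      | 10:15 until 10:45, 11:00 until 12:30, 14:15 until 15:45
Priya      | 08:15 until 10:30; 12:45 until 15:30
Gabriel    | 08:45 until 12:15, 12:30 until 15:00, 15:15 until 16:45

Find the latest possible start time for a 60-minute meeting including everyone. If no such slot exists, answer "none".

none

Keanu ∩ Priya: 10:15-10:30, 14:15-15:30.
Keanu ∩ Priya ∩ Gabriel: 10:15-10:30, 14:15-15:00, 15:15-15:30.
No common window is at least 60 minutes long.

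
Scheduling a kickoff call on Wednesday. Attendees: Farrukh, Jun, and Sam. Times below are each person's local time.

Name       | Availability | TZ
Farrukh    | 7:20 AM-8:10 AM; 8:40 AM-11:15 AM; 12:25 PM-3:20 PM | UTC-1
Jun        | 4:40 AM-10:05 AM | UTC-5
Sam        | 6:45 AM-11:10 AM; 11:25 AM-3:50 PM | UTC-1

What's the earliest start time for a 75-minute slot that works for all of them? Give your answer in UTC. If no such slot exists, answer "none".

Farrukh in UTC: 08:20-09:10, 09:40-12:15, 13:25-16:20 (add 1h to convert from UTC-1).
Jun in UTC: 09:40-15:05 (add 5h to convert from UTC-5).
Sam in UTC: 07:45-12:10, 12:25-16:50 (add 1h to convert from UTC-1).
Farrukh ∩ Jun: 09:40-12:15, 13:25-15:05.
Farrukh ∩ Jun ∩ Sam: 09:40-12:10, 13:25-15:05.
The first common window of at least 75 minutes is 09:40-12:10, so the earliest start is 09:40.

09:40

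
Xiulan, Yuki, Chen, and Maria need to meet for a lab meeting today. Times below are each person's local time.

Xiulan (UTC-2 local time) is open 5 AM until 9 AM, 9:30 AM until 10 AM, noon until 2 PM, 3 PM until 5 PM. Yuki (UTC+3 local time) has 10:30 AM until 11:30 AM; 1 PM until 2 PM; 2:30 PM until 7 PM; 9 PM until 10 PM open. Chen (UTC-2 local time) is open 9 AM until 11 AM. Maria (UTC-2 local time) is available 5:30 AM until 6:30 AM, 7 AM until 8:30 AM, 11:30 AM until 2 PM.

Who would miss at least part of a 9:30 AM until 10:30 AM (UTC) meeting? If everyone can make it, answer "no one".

Chen, Yuki

Xiulan in UTC: 07:00-11:00, 11:30-12:00, 14:00-16:00, 17:00-19:00 (add 2h to convert from UTC-2).
Yuki in UTC: 07:30-08:30, 10:00-11:00, 11:30-16:00, 18:00-19:00 (subtract 3h to convert from UTC+3).
Chen in UTC: 11:00-13:00 (add 2h to convert from UTC-2).
Maria in UTC: 07:30-08:30, 09:00-10:30, 13:30-16:00 (add 2h to convert from UTC-2).
Xiulan: free for 09:30-10:30. Yuki: not fully free for 09:30-10:30. Chen: not fully free for 09:30-10:30. Maria: free for 09:30-10:30.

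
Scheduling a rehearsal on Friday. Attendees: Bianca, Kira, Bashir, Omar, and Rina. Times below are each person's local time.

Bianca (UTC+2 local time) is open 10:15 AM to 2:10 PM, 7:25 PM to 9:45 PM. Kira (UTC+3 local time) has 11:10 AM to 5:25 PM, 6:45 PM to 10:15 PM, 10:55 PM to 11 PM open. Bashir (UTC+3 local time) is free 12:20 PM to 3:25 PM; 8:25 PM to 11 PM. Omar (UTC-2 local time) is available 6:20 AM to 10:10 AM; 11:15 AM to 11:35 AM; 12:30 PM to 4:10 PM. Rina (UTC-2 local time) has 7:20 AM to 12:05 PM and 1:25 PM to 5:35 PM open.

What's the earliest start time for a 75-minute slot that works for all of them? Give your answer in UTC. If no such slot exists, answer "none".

09:20

Bianca in UTC: 08:15-12:10, 17:25-19:45 (subtract 2h to convert from UTC+2).
Kira in UTC: 08:10-14:25, 15:45-19:15, 19:55-20:00 (subtract 3h to convert from UTC+3).
Bashir in UTC: 09:20-12:25, 17:25-20:00 (subtract 3h to convert from UTC+3).
Omar in UTC: 08:20-12:10, 13:15-13:35, 14:30-18:10 (add 2h to convert from UTC-2).
Rina in UTC: 09:20-14:05, 15:25-19:35 (add 2h to convert from UTC-2).
Bianca ∩ Kira: 08:15-12:10, 17:25-19:15.
Bianca ∩ Kira ∩ Bashir: 09:20-12:10, 17:25-19:15.
Bianca ∩ Kira ∩ Bashir ∩ Omar: 09:20-12:10, 17:25-18:10.
Bianca ∩ Kira ∩ Bashir ∩ Omar ∩ Rina: 09:20-12:10, 17:25-18:10.
So the common availability across everyone is 09:20-12:10, 17:25-18:10.
The first common window of at least 75 minutes is 09:20-12:10, so the earliest start is 09:20.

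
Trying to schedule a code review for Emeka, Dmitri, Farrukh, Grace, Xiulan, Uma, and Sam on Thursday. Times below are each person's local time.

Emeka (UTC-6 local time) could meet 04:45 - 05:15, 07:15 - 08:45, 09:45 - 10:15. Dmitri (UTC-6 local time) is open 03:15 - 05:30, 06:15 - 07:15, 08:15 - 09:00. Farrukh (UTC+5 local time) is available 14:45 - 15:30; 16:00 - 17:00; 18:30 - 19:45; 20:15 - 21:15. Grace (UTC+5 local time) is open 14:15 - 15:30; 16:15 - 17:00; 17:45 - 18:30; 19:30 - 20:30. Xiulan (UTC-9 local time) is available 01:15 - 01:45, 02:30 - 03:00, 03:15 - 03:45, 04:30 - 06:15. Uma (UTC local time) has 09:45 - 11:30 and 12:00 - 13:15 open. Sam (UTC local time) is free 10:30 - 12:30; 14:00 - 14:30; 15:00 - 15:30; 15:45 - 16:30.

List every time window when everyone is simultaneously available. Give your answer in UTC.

none

Emeka in UTC: 10:45-11:15, 13:15-14:45, 15:45-16:15 (add 6h to convert from UTC-6).
Dmitri in UTC: 09:15-11:30, 12:15-13:15, 14:15-15:00 (add 6h to convert from UTC-6).
Farrukh in UTC: 09:45-10:30, 11:00-12:00, 13:30-14:45, 15:15-16:15 (subtract 5h to convert from UTC+5).
Grace in UTC: 09:15-10:30, 11:15-12:00, 12:45-13:30, 14:30-15:30 (subtract 5h to convert from UTC+5).
Xiulan in UTC: 10:15-10:45, 11:30-12:00, 12:15-12:45, 13:30-15:15 (add 9h to convert from UTC-9).
Uma in UTC: 09:45-11:30, 12:00-13:15.
Sam in UTC: 10:30-12:30, 14:00-14:30, 15:00-15:30, 15:45-16:30.
Emeka ∩ Dmitri: 10:45-11:15, 14:15-14:45.
Emeka ∩ Dmitri ∩ Farrukh: 11:00-11:15, 14:15-14:45.
Emeka ∩ Dmitri ∩ Farrukh ∩ Grace: 14:30-14:45.
Emeka ∩ Dmitri ∩ Farrukh ∩ Grace ∩ Xiulan: 14:30-14:45.
Emeka ∩ Dmitri ∩ Farrukh ∩ Grace ∩ Xiulan ∩ Uma: ∅.
Emeka ∩ Dmitri ∩ Farrukh ∩ Grace ∩ Xiulan ∩ Uma ∩ Sam: ∅.
There is no time when everyone is free.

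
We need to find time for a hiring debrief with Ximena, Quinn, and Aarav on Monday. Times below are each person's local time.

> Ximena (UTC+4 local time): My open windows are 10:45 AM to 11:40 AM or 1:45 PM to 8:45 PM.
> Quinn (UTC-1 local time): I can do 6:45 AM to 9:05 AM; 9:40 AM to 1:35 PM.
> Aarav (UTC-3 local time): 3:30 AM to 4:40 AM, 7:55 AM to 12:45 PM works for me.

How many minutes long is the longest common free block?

220

Ximena in UTC: 06:45-07:40, 09:45-16:45 (subtract 4h to convert from UTC+4).
Quinn in UTC: 07:45-10:05, 10:40-14:35 (add 1h to convert from UTC-1).
Aarav in UTC: 06:30-07:40, 10:55-15:45 (add 3h to convert from UTC-3).
Ximena ∩ Quinn: 09:45-10:05, 10:40-14:35.
Ximena ∩ Quinn ∩ Aarav: 10:55-14:35.
So the common availability across everyone is 10:55-14:35.
The longest is 10:55-14:35 at 220 minutes.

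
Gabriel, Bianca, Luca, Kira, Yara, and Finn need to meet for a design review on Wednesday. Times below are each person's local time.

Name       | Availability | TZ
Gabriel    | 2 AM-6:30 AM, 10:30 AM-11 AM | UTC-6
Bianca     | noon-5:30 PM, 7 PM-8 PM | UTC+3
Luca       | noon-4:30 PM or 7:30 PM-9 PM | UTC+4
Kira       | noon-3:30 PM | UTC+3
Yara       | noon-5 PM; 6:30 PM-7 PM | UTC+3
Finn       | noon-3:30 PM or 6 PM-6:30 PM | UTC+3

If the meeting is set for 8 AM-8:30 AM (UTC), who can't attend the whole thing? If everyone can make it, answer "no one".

Gabriel in UTC: 08:00-12:30, 16:30-17:00 (add 6h to convert from UTC-6).
Bianca in UTC: 09:00-14:30, 16:00-17:00 (subtract 3h to convert from UTC+3).
Luca in UTC: 08:00-12:30, 15:30-17:00 (subtract 4h to convert from UTC+4).
Kira in UTC: 09:00-12:30 (subtract 3h to convert from UTC+3).
Yara in UTC: 09:00-14:00, 15:30-16:00 (subtract 3h to convert from UTC+3).
Finn in UTC: 09:00-12:30, 15:00-15:30 (subtract 3h to convert from UTC+3).
Gabriel: free for 08:00-08:30. Bianca: not fully free for 08:00-08:30. Luca: free for 08:00-08:30. Kira: not fully free for 08:00-08:30. Yara: not fully free for 08:00-08:30. Finn: not fully free for 08:00-08:30.

Bianca, Finn, Kira, Yara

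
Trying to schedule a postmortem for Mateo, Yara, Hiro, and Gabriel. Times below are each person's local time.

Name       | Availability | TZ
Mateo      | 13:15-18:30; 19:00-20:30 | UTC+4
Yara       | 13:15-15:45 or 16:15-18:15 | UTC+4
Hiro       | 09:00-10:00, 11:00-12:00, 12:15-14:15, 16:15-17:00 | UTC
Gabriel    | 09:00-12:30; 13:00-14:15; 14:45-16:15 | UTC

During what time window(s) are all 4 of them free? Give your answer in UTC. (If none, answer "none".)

Mateo in UTC: 09:15-14:30, 15:00-16:30 (subtract 4h to convert from UTC+4).
Yara in UTC: 09:15-11:45, 12:15-14:15 (subtract 4h to convert from UTC+4).
Hiro in UTC: 09:00-10:00, 11:00-12:00, 12:15-14:15, 16:15-17:00.
Gabriel in UTC: 09:00-12:30, 13:00-14:15, 14:45-16:15.
Mateo ∩ Yara: 09:15-11:45, 12:15-14:15.
Mateo ∩ Yara ∩ Hiro: 09:15-10:00, 11:00-11:45, 12:15-14:15.
Mateo ∩ Yara ∩ Hiro ∩ Gabriel: 09:15-10:00, 11:00-11:45, 12:15-12:30, 13:00-14:15.

09:15-10:00, 11:00-11:45, 12:15-12:30, 13:00-14:15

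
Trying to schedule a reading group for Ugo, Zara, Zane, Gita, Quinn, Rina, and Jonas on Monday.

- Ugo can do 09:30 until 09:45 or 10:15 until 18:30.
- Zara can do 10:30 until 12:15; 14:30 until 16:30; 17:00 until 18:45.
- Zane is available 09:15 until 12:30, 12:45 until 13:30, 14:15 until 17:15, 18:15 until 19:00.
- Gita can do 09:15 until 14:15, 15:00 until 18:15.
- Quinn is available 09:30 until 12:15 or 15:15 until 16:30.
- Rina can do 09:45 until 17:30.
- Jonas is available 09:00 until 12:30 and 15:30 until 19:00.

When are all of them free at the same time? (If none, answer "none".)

Ugo ∩ Zara: 10:30-12:15, 14:30-16:30, 17:00-18:30.
Ugo ∩ Zara ∩ Zane: 10:30-12:15, 14:30-16:30, 17:00-17:15, 18:15-18:30.
Ugo ∩ Zara ∩ Zane ∩ Gita: 10:30-12:15, 15:00-16:30, 17:00-17:15.
Ugo ∩ Zara ∩ Zane ∩ Gita ∩ Quinn: 10:30-12:15, 15:15-16:30.
Ugo ∩ Zara ∩ Zane ∩ Gita ∩ Quinn ∩ Rina: 10:30-12:15, 15:15-16:30.
Ugo ∩ Zara ∩ Zane ∩ Gita ∩ Quinn ∩ Rina ∩ Jonas: 10:30-12:15, 15:30-16:30.

10:30-12:15, 15:30-16:30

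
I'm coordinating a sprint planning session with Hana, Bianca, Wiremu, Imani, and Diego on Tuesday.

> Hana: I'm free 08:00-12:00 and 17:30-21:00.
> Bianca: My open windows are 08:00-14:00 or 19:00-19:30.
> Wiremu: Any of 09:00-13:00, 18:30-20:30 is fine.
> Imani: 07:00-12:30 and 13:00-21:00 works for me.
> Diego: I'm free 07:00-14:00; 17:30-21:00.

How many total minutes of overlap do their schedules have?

210

Hana ∩ Bianca: 08:00-12:00, 19:00-19:30.
Hana ∩ Bianca ∩ Wiremu: 09:00-12:00, 19:00-19:30.
Hana ∩ Bianca ∩ Wiremu ∩ Imani: 09:00-12:00, 19:00-19:30.
Hana ∩ Bianca ∩ Wiremu ∩ Imani ∩ Diego: 09:00-12:00, 19:00-19:30.
Summing the common windows: 180 + 30 = 210 minutes.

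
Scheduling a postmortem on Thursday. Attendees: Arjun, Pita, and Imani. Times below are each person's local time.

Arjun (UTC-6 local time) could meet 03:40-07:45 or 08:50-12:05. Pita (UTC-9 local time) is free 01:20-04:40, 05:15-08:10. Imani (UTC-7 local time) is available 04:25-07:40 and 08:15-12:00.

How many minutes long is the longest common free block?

135

Arjun in UTC: 09:40-13:45, 14:50-18:05 (add 6h to convert from UTC-6).
Pita in UTC: 10:20-13:40, 14:15-17:10 (add 9h to convert from UTC-9).
Imani in UTC: 11:25-14:40, 15:15-19:00 (add 7h to convert from UTC-7).
Arjun ∩ Pita: 10:20-13:40, 14:50-17:10.
Arjun ∩ Pita ∩ Imani: 11:25-13:40, 15:15-17:10.
The longest is 11:25-13:40 at 135 minutes.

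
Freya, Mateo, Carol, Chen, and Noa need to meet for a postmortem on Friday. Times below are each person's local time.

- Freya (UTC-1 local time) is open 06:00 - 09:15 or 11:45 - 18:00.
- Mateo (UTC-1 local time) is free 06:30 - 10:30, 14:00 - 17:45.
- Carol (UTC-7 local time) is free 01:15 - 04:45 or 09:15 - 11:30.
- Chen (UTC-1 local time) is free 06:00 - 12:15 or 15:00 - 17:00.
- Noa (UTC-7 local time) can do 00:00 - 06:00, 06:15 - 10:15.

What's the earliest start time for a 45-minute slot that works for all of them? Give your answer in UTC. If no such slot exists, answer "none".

Freya in UTC: 07:00-10:15, 12:45-19:00 (add 1h to convert from UTC-1).
Mateo in UTC: 07:30-11:30, 15:00-18:45 (add 1h to convert from UTC-1).
Carol in UTC: 08:15-11:45, 16:15-18:30 (add 7h to convert from UTC-7).
Chen in UTC: 07:00-13:15, 16:00-18:00 (add 1h to convert from UTC-1).
Noa in UTC: 07:00-13:00, 13:15-17:15 (add 7h to convert from UTC-7).
Freya ∩ Mateo: 07:30-10:15, 15:00-18:45.
Freya ∩ Mateo ∩ Carol: 08:15-10:15, 16:15-18:30.
Freya ∩ Mateo ∩ Carol ∩ Chen: 08:15-10:15, 16:15-18:00.
Freya ∩ Mateo ∩ Carol ∩ Chen ∩ Noa: 08:15-10:15, 16:15-17:15.
So the common availability across everyone is 08:15-10:15, 16:15-17:15.
The first common window of at least 45 minutes is 08:15-10:15, so the earliest start is 08:15.

08:15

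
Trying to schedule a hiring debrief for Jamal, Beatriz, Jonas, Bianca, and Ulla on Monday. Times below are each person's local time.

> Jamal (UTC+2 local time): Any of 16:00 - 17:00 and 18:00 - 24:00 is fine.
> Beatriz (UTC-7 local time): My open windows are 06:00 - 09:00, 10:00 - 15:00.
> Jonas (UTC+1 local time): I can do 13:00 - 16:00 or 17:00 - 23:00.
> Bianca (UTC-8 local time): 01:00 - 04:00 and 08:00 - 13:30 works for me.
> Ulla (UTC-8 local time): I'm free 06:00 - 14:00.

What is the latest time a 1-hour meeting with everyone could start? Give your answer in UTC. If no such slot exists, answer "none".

Jamal in UTC: 14:00-15:00, 16:00-22:00 (subtract 2h to convert from UTC+2).
Beatriz in UTC: 13:00-16:00, 17:00-22:00 (add 7h to convert from UTC-7).
Jonas in UTC: 12:00-15:00, 16:00-22:00 (subtract 1h to convert from UTC+1).
Bianca in UTC: 09:00-12:00, 16:00-21:30 (add 8h to convert from UTC-8).
Ulla in UTC: 14:00-22:00 (add 8h to convert from UTC-8).
Jamal ∩ Beatriz: 14:00-15:00, 17:00-22:00.
Jamal ∩ Beatriz ∩ Jonas: 14:00-15:00, 17:00-22:00.
Jamal ∩ Beatriz ∩ Jonas ∩ Bianca: 17:00-21:30.
Jamal ∩ Beatriz ∩ Jonas ∩ Bianca ∩ Ulla: 17:00-21:30.
The last common window of at least 60 minutes is 17:00-21:30; a 60-minute meeting can start as late as 20:30 and still end by 21:30.

20:30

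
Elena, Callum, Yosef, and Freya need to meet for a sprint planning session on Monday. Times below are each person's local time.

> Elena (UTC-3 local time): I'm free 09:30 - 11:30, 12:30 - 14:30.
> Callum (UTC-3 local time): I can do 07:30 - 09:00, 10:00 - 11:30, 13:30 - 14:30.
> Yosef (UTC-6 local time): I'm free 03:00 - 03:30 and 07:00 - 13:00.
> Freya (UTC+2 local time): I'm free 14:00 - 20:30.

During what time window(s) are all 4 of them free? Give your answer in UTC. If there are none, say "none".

13:00-14:30, 16:30-17:30

Elena in UTC: 12:30-14:30, 15:30-17:30 (add 3h to convert from UTC-3).
Callum in UTC: 10:30-12:00, 13:00-14:30, 16:30-17:30 (add 3h to convert from UTC-3).
Yosef in UTC: 09:00-09:30, 13:00-19:00 (add 6h to convert from UTC-6).
Freya in UTC: 12:00-18:30 (subtract 2h to convert from UTC+2).
Elena ∩ Callum: 13:00-14:30, 16:30-17:30.
Elena ∩ Callum ∩ Yosef: 13:00-14:30, 16:30-17:30.
Elena ∩ Callum ∩ Yosef ∩ Freya: 13:00-14:30, 16:30-17:30.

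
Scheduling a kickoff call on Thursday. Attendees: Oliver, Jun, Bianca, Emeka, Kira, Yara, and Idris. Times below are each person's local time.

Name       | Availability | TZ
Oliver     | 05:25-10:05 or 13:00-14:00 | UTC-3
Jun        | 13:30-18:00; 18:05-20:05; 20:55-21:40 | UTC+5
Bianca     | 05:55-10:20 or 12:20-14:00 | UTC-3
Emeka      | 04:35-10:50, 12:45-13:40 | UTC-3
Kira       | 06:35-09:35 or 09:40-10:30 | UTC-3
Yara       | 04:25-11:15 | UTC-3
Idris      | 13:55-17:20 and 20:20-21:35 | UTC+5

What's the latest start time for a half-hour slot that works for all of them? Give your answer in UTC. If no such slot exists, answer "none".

Oliver in UTC: 08:25-13:05, 16:00-17:00 (add 3h to convert from UTC-3).
Jun in UTC: 08:30-13:00, 13:05-15:05, 15:55-16:40 (subtract 5h to convert from UTC+5).
Bianca in UTC: 08:55-13:20, 15:20-17:00 (add 3h to convert from UTC-3).
Emeka in UTC: 07:35-13:50, 15:45-16:40 (add 3h to convert from UTC-3).
Kira in UTC: 09:35-12:35, 12:40-13:30 (add 3h to convert from UTC-3).
Yara in UTC: 07:25-14:15 (add 3h to convert from UTC-3).
Idris in UTC: 08:55-12:20, 15:20-16:35 (subtract 5h to convert from UTC+5).
Oliver ∩ Jun: 08:30-13:00, 16:00-16:40.
Oliver ∩ Jun ∩ Bianca: 08:55-13:00, 16:00-16:40.
Oliver ∩ Jun ∩ Bianca ∩ Emeka: 08:55-13:00, 16:00-16:40.
Oliver ∩ Jun ∩ Bianca ∩ Emeka ∩ Kira: 09:35-12:35, 12:40-13:00.
Oliver ∩ Jun ∩ Bianca ∩ Emeka ∩ Kira ∩ Yara: 09:35-12:35, 12:40-13:00.
Oliver ∩ Jun ∩ Bianca ∩ Emeka ∩ Kira ∩ Yara ∩ Idris: 09:35-12:20.
The last common window of at least 30 minutes is 09:35-12:20; a 30-minute meeting can start as late as 11:50 and still end by 12:20.

11:50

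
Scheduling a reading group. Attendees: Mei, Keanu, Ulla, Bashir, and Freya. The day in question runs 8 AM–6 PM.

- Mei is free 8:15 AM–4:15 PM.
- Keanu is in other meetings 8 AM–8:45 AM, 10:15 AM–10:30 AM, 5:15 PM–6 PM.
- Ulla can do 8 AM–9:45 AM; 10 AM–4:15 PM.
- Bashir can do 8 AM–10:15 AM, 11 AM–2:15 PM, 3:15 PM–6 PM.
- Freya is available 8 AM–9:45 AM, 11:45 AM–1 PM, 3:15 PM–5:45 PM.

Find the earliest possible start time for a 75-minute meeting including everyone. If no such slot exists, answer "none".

11:45

Mei free: 08:15-16:15.
Keanu free: 08:45-10:15, 10:30-17:15 (invert busy blocks within the working day).
Ulla free: 08:00-09:45, 10:00-16:15.
Bashir free: 08:00-10:15, 11:00-14:15, 15:15-18:00.
Freya free: 08:00-09:45, 11:45-13:00, 15:15-17:45.
Mei ∩ Keanu: 08:45-10:15, 10:30-16:15.
Mei ∩ Keanu ∩ Ulla: 08:45-09:45, 10:00-10:15, 10:30-16:15.
Mei ∩ Keanu ∩ Ulla ∩ Bashir: 08:45-09:45, 10:00-10:15, 11:00-14:15, 15:15-16:15.
Mei ∩ Keanu ∩ Ulla ∩ Bashir ∩ Freya: 08:45-09:45, 11:45-13:00, 15:15-16:15.
The first common window of at least 75 minutes is 11:45-13:00, so the earliest start is 11:45.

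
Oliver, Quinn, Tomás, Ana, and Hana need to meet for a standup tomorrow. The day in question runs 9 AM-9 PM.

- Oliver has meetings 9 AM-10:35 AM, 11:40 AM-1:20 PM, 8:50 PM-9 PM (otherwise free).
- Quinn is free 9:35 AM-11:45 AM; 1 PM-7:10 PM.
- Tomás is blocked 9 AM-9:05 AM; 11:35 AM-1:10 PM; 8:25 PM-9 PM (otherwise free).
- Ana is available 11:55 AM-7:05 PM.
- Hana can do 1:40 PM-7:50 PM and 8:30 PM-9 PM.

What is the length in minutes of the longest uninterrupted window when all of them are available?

Oliver free: 10:35-11:40, 13:20-20:50 (invert busy blocks within the working day).
Quinn free: 09:35-11:45, 13:00-19:10.
Tomás free: 09:05-11:35, 13:10-20:25 (invert busy blocks within the working day).
Ana free: 11:55-19:05.
Hana free: 13:40-19:50, 20:30-21:00.
Oliver ∩ Quinn: 10:35-11:40, 13:20-19:10.
Oliver ∩ Quinn ∩ Tomás: 10:35-11:35, 13:20-19:10.
Oliver ∩ Quinn ∩ Tomás ∩ Ana: 13:20-19:05.
Oliver ∩ Quinn ∩ Tomás ∩ Ana ∩ Hana: 13:40-19:05.
The longest is 13:40-19:05 at 325 minutes.

325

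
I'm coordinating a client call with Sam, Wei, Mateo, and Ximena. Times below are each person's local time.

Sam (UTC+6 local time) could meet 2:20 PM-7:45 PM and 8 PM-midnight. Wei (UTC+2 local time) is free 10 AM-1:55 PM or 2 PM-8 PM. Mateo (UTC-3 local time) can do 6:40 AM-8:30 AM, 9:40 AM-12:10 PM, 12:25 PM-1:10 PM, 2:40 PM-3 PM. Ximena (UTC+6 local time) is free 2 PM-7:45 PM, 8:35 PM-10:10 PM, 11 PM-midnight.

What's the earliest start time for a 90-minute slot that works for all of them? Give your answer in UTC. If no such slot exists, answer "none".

Sam in UTC: 08:20-13:45, 14:00-18:00 (subtract 6h to convert from UTC+6).
Wei in UTC: 08:00-11:55, 12:00-18:00 (subtract 2h to convert from UTC+2).
Mateo in UTC: 09:40-11:30, 12:40-15:10, 15:25-16:10, 17:40-18:00 (add 3h to convert from UTC-3).
Ximena in UTC: 08:00-13:45, 14:35-16:10, 17:00-18:00 (subtract 6h to convert from UTC+6).
Sam ∩ Wei: 08:20-11:55, 12:00-13:45, 14:00-18:00.
Sam ∩ Wei ∩ Mateo: 09:40-11:30, 12:40-13:45, 14:00-15:10, 15:25-16:10, 17:40-18:00.
Sam ∩ Wei ∩ Mateo ∩ Ximena: 09:40-11:30, 12:40-13:45, 14:35-15:10, 15:25-16:10, 17:40-18:00.
The first common window of at least 90 minutes is 09:40-11:30, so the earliest start is 09:40.

09:40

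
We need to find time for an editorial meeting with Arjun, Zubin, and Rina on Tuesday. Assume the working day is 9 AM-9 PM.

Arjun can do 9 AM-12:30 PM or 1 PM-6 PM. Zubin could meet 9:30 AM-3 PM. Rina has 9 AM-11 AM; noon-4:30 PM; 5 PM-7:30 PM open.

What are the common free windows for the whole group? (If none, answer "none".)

09:30-11:00, 12:00-12:30, 13:00-15:00

Arjun ∩ Zubin: 09:30-12:30, 13:00-15:00.
Arjun ∩ Zubin ∩ Rina: 09:30-11:00, 12:00-12:30, 13:00-15:00.
So the common availability across everyone is 09:30-11:00, 12:00-12:30, 13:00-15:00.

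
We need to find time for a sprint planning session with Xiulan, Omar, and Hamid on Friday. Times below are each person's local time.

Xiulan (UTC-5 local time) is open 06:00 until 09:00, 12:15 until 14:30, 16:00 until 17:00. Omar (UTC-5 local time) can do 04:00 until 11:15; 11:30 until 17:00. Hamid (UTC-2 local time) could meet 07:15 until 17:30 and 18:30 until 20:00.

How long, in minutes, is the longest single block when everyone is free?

Xiulan in UTC: 11:00-14:00, 17:15-19:30, 21:00-22:00 (add 5h to convert from UTC-5).
Omar in UTC: 09:00-16:15, 16:30-22:00 (add 5h to convert from UTC-5).
Hamid in UTC: 09:15-19:30, 20:30-22:00 (add 2h to convert from UTC-2).
Xiulan ∩ Omar: 11:00-14:00, 17:15-19:30, 21:00-22:00.
Xiulan ∩ Omar ∩ Hamid: 11:00-14:00, 17:15-19:30, 21:00-22:00.
The longest is 11:00-14:00 at 180 minutes.

180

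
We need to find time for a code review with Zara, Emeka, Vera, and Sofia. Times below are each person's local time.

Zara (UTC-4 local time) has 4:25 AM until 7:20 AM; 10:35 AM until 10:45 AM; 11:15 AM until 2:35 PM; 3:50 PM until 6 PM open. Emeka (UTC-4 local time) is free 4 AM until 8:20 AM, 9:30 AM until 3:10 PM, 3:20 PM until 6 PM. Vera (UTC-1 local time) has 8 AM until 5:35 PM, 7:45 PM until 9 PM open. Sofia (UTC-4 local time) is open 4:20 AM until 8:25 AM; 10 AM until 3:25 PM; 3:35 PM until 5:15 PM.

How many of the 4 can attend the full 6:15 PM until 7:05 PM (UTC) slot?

2

Zara in UTC: 08:25-11:20, 14:35-14:45, 15:15-18:35, 19:50-22:00 (add 4h to convert from UTC-4).
Emeka in UTC: 08:00-12:20, 13:30-19:10, 19:20-22:00 (add 4h to convert from UTC-4).
Vera in UTC: 09:00-18:35, 20:45-22:00 (add 1h to convert from UTC-1).
Sofia in UTC: 08:20-12:25, 14:00-19:25, 19:35-21:15 (add 4h to convert from UTC-4).
Emeka and Sofia can make the full 18:15-19:05 slot — that's 2.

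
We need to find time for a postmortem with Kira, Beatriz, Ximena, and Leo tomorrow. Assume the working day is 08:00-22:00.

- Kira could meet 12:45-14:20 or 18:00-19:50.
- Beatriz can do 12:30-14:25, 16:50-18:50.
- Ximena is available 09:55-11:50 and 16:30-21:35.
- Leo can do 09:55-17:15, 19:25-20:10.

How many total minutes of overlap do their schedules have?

0

Kira ∩ Beatriz: 12:45-14:20, 18:00-18:50.
Kira ∩ Beatriz ∩ Ximena: 18:00-18:50.
Kira ∩ Beatriz ∩ Ximena ∩ Leo: ∅.
There is no time when everyone is free.
There is no common window, so the total is 0 minutes.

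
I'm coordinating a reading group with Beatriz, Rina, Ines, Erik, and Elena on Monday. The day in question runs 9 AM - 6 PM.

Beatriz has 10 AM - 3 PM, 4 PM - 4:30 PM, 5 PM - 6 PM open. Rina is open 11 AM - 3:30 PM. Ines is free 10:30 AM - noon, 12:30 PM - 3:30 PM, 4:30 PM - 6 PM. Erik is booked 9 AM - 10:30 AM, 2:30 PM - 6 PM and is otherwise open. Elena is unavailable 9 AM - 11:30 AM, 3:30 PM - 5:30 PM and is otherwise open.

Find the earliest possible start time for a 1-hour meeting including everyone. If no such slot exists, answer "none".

Beatriz free: 10:00-15:00, 16:00-16:30, 17:00-18:00.
Rina free: 11:00-15:30.
Ines free: 10:30-12:00, 12:30-15:30, 16:30-18:00.
Erik free: 10:30-14:30 (invert busy blocks within the working day).
Elena free: 11:30-15:30, 17:30-18:00 (invert busy blocks within the working day).
Beatriz ∩ Rina: 11:00-15:00.
Beatriz ∩ Rina ∩ Ines: 11:00-12:00, 12:30-15:00.
Beatriz ∩ Rina ∩ Ines ∩ Erik: 11:00-12:00, 12:30-14:30.
Beatriz ∩ Rina ∩ Ines ∩ Erik ∩ Elena: 11:30-12:00, 12:30-14:30.
The first common window of at least 60 minutes is 12:30-14:30, so the earliest start is 12:30.

12:30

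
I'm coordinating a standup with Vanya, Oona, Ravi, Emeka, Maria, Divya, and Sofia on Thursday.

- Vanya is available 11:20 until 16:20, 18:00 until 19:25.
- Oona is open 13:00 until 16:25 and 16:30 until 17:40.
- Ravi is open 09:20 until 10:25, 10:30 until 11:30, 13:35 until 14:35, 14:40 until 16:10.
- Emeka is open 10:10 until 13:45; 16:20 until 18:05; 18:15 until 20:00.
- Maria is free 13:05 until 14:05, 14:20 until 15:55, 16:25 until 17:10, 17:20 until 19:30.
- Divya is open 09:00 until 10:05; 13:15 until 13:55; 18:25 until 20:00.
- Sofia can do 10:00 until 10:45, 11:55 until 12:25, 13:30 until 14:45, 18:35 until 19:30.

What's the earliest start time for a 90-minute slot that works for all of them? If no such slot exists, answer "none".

none

Vanya ∩ Oona: 13:00-16:20.
Vanya ∩ Oona ∩ Ravi: 13:35-14:35, 14:40-16:10.
Vanya ∩ Oona ∩ Ravi ∩ Emeka: 13:35-13:45.
Vanya ∩ Oona ∩ Ravi ∩ Emeka ∩ Maria: 13:35-13:45.
Vanya ∩ Oona ∩ Ravi ∩ Emeka ∩ Maria ∩ Divya: 13:35-13:45.
Vanya ∩ Oona ∩ Ravi ∩ Emeka ∩ Maria ∩ Divya ∩ Sofia: 13:35-13:45.
No common window is at least 90 minutes long.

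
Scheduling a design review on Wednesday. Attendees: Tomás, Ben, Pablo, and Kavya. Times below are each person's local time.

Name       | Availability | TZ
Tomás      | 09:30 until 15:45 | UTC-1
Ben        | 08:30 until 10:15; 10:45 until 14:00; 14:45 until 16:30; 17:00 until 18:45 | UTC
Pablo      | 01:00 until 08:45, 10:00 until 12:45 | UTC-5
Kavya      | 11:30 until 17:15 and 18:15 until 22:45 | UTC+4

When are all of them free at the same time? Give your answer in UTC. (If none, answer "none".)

10:45-13:15, 15:00-16:30

Tomás in UTC: 10:30-16:45 (add 1h to convert from UTC-1).
Ben in UTC: 08:30-10:15, 10:45-14:00, 14:45-16:30, 17:00-18:45.
Pablo in UTC: 06:00-13:45, 15:00-17:45 (add 5h to convert from UTC-5).
Kavya in UTC: 07:30-13:15, 14:15-18:45 (subtract 4h to convert from UTC+4).
Tomás ∩ Ben: 10:45-14:00, 14:45-16:30.
Tomás ∩ Ben ∩ Pablo: 10:45-13:45, 15:00-16:30.
Tomás ∩ Ben ∩ Pablo ∩ Kavya: 10:45-13:15, 15:00-16:30.
So the common availability across everyone is 10:45-13:15, 15:00-16:30.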